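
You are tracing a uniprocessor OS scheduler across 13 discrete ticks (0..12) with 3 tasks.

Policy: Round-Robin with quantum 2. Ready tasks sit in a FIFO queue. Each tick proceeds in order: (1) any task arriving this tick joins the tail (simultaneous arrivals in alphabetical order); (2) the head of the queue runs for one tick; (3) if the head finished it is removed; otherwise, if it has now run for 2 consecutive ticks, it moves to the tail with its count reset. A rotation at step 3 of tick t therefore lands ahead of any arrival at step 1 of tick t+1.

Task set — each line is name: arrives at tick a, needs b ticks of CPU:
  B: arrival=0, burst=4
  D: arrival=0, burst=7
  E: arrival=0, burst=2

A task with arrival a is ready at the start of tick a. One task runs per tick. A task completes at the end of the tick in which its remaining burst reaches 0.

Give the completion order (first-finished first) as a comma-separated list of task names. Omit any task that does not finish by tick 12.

t=0: queue=[B,D,E] q_used=0 → run B
t=1: queue=[B,D,E] q_used=1 → run B
t=2: queue=[D,E,B] q_used=0 → run D
t=3: queue=[D,E,B] q_used=1 → run D
t=4: queue=[E,B,D] q_used=0 → run E
t=5: queue=[E,B,D] q_used=1 → run E
t=6: queue=[B,D] q_used=0 → run B
t=7: queue=[B,D] q_used=1 → run B
t=8: queue=[D] q_used=0 → run D
t=9: queue=[D] q_used=1 → run D
t=10: queue=[D] q_used=0 → run D
t=11: queue=[D] q_used=1 → run D
t=12: queue=[D] q_used=0 → run D

completion order = E, B, D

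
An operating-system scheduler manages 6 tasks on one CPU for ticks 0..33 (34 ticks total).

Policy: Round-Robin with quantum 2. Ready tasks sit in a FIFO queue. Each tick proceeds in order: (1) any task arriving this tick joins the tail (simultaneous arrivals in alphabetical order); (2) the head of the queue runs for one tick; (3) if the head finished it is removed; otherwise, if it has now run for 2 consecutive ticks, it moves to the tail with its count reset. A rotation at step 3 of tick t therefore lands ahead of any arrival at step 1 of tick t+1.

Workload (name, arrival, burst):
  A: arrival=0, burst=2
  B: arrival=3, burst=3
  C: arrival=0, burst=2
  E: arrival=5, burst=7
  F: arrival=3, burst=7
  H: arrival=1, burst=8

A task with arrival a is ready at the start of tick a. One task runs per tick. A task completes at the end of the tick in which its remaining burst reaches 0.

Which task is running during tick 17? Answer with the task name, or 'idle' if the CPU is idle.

t=0: queue=[A,C] q_used=0 → run A
t=1: queue=[A,C,H] q_used=1 → run A
t=2: queue=[C,H] q_used=0 → run C
t=3: queue=[C,H,B,F] q_used=1 → run C
t=4: queue=[H,B,F] q_used=0 → run H
t=5: queue=[H,B,F,E] q_used=1 → run H
t=6: queue=[B,F,E,H] q_used=0 → run B
t=7: queue=[B,F,E,H] q_used=1 → run B
t=8: queue=[F,E,H,B] q_used=0 → run F
t=9: queue=[F,E,H,B] q_used=1 → run F
t=10: queue=[E,H,B,F] q_used=0 → run E
t=11: queue=[E,H,B,F] q_used=1 → run E
t=12: queue=[H,B,F,E] q_used=0 → run H
t=13: queue=[H,B,F,E] q_used=1 → run H
t=14: queue=[B,F,E,H] q_used=0 → run B
t=15: queue=[F,E,H] q_used=0 → run F
t=16: queue=[F,E,H] q_used=1 → run F
t=17: queue=[E,H,F] q_used=0 → run E
t=18: queue=[E,H,F] q_used=1 → run E
t=19: queue=[H,F,E] q_used=0 → run H
t=20: queue=[H,F,E] q_used=1 → run H
t=21: queue=[F,E,H] q_used=0 → run F
t=22: queue=[F,E,H] q_used=1 → run F
t=23: queue=[E,H,F] q_used=0 → run E
t=24: queue=[E,H,F] q_used=1 → run E
t=25: queue=[H,F,E] q_used=0 → run H
t=26: queue=[H,F,E] q_used=1 → run H
t=27: queue=[F,E] q_used=0 → run F
t=28: queue=[E] q_used=0 → run E
t=29: (idle)
t=30: (idle)
t=31: (idle)
t=32: (idle)
t=33: (idle)

running at tick 17 = E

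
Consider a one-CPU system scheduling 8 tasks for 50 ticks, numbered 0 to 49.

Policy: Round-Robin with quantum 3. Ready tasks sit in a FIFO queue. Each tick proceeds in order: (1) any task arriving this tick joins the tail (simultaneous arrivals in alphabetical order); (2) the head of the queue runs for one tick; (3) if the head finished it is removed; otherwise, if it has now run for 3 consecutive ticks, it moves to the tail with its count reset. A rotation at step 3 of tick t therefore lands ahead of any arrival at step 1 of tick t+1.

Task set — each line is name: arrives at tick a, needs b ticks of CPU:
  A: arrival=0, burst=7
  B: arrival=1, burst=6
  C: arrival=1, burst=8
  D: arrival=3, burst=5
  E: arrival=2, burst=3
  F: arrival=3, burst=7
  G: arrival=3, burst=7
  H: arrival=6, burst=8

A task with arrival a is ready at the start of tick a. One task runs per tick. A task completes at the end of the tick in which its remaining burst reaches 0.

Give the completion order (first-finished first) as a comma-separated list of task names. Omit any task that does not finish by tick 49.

t=0: queue=[A] q_used=0 → run A
t=1: queue=[A,B,C] q_used=1 → run A
t=2: queue=[A,B,C,E] q_used=2 → run A
t=3: queue=[B,C,E,A,D,F,G] q_used=0 → run B
t=4: queue=[B,C,E,A,D,F,G] q_used=1 → run B
t=5: queue=[B,C,E,A,D,F,G] q_used=2 → run B
t=6: queue=[C,E,A,D,F,G,B,H] q_used=0 → run C
t=7: queue=[C,E,A,D,F,G,B,H] q_used=1 → run C
t=8: queue=[C,E,A,D,F,G,B,H] q_used=2 → run C
t=9: queue=[E,A,D,F,G,B,H,C] q_used=0 → run E
t=10: queue=[E,A,D,F,G,B,H,C] q_used=1 → run E
t=11: queue=[E,A,D,F,G,B,H,C] q_used=2 → run E
t=12: queue=[A,D,F,G,B,H,C] q_used=0 → run A
t=13: queue=[A,D,F,G,B,H,C] q_used=1 → run A
t=14: queue=[A,D,F,G,B,H,C] q_used=2 → run A
t=15: queue=[D,F,G,B,H,C,A] q_used=0 → run D
t=16: queue=[D,F,G,B,H,C,A] q_used=1 → run D
t=17: queue=[D,F,G,B,H,C,A] q_used=2 → run D
t=18: queue=[F,G,B,H,C,A,D] q_used=0 → run F
t=19: queue=[F,G,B,H,C,A,D] q_used=1 → run F
t=20: queue=[F,G,B,H,C,A,D] q_used=2 → run F
t=21: queue=[G,B,H,C,A,D,F] q_used=0 → run G
t=22: queue=[G,B,H,C,A,D,F] q_used=1 → run G
t=23: queue=[G,B,H,C,A,D,F] q_used=2 → run G
t=24: queue=[B,H,C,A,D,F,G] q_used=0 → run B
t=25: queue=[B,H,C,A,D,F,G] q_used=1 → run B
t=26: queue=[B,H,C,A,D,F,G] q_used=2 → run B
t=27: queue=[H,C,A,D,F,G] q_used=0 → run H
t=28: queue=[H,C,A,D,F,G] q_used=1 → run H
t=29: queue=[H,C,A,D,F,G] q_used=2 → run H
t=30: queue=[C,A,D,F,G,H] q_used=0 → run C
t=31: queue=[C,A,D,F,G,H] q_used=1 → run C
t=32: queue=[C,A,D,F,G,H] q_used=2 → run C
t=33: queue=[A,D,F,G,H,C] q_used=0 → run A
t=34: queue=[D,F,G,H,C] q_used=0 → run D
t=35: queue=[D,F,G,H,C] q_used=1 → run D
t=36: queue=[F,G,H,C] q_used=0 → run F
t=37: queue=[F,G,H,C] q_used=1 → run F
t=38: queue=[F,G,H,C] q_used=2 → run F
t=39: queue=[G,H,C,F] q_used=0 → run G
t=40: queue=[G,H,C,F] q_used=1 → run G
t=41: queue=[G,H,C,F] q_used=2 → run G
t=42: queue=[H,C,F,G] q_used=0 → run H
t=43: queue=[H,C,F,G] q_used=1 → run H
t=44: queue=[H,C,F,G] q_used=2 → run H
t=45: queue=[C,F,G,H] q_used=0 → run C
t=46: queue=[C,F,G,H] q_used=1 → run C
t=47: queue=[F,G,H] q_used=0 → run F
t=48: queue=[G,H] q_used=0 → run G
t=49: queue=[H] q_used=0 → run H

completion order = E, B, A, D, C, F, G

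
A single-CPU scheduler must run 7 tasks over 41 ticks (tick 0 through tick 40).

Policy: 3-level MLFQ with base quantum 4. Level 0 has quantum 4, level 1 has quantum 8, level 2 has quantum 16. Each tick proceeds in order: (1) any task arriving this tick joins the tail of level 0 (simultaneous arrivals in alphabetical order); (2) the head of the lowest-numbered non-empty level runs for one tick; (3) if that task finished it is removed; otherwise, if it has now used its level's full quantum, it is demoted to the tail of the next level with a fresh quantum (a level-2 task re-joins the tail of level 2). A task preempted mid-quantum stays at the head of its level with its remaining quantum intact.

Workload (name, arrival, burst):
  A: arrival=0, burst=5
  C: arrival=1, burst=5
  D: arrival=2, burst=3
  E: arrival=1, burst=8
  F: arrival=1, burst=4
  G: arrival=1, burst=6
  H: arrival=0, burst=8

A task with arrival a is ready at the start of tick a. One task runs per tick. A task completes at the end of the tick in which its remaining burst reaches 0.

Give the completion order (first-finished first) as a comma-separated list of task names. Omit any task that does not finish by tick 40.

t=0: L0/L1/L2 = AH/-/- → run A
t=1: L0/L1/L2 = AHCEFG/-/- → run A
t=2: L0/L1/L2 = AHCEFGD/-/- → run A
t=3: L0/L1/L2 = AHCEFGD/-/- → run A
t=4: L0/L1/L2 = HCEFGD/A/- → run H
t=5: L0/L1/L2 = HCEFGD/A/- → run H
t=6: L0/L1/L2 = HCEFGD/A/- → run H
t=7: L0/L1/L2 = HCEFGD/A/- → run H
t=8: L0/L1/L2 = CEFGD/AH/- → run C
t=9: L0/L1/L2 = CEFGD/AH/- → run C
t=10: L0/L1/L2 = CEFGD/AH/- → run C
t=11: L0/L1/L2 = CEFGD/AH/- → run C
t=12: L0/L1/L2 = EFGD/AHC/- → run E
t=13: L0/L1/L2 = EFGD/AHC/- → run E
t=14: L0/L1/L2 = EFGD/AHC/- → run E
t=15: L0/L1/L2 = EFGD/AHC/- → run E
t=16: L0/L1/L2 = FGD/AHCE/- → run F
t=17: L0/L1/L2 = FGD/AHCE/- → run F
t=18: L0/L1/L2 = FGD/AHCE/- → run F
t=19: L0/L1/L2 = FGD/AHCE/- → run F
t=20: L0/L1/L2 = GD/AHCE/- → run G
t=21: L0/L1/L2 = GD/AHCE/- → run G
t=22: L0/L1/L2 = GD/AHCE/- → run G
t=23: L0/L1/L2 = GD/AHCE/- → run G
t=24: L0/L1/L2 = D/AHCEG/- → run D
t=25: L0/L1/L2 = D/AHCEG/- → run D
t=26: L0/L1/L2 = D/AHCEG/- → run D
t=27: L0/L1/L2 = -/AHCEG/- → run A
t=28: L0/L1/L2 = -/HCEG/- → run H
t=29: L0/L1/L2 = -/HCEG/- → run H
t=30: L0/L1/L2 = -/HCEG/- → run H
t=31: L0/L1/L2 = -/HCEG/- → run H
t=32: L0/L1/L2 = -/CEG/- → run C
t=33: L0/L1/L2 = -/EG/- → run E
t=34: L0/L1/L2 = -/EG/- → run E
t=35: L0/L1/L2 = -/EG/- → run E
t=36: L0/L1/L2 = -/EG/- → run E
t=37: L0/L1/L2 = -/G/- → run G
t=38: L0/L1/L2 = -/G/- → run G
t=39: (idle)
t=40: (idle)

completion order = F, D, A, H, C, E, G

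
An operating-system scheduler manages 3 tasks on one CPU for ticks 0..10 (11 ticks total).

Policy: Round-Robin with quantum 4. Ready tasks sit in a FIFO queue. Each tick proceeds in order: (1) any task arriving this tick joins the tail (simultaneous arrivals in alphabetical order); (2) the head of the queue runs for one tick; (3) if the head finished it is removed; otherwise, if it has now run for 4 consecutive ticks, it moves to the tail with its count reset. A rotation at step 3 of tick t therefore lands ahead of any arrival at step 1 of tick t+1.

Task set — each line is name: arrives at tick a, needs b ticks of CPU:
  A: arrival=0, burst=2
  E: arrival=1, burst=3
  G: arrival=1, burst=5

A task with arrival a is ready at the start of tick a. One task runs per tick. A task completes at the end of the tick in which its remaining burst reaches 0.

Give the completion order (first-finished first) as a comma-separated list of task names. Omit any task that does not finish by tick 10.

t=0: queue=[A] q_used=0 → run A
t=1: queue=[A,E,G] q_used=1 → run A
t=2: queue=[E,G] q_used=0 → run E
t=3: queue=[E,G] q_used=1 → run E
t=4: queue=[E,G] q_used=2 → run E
t=5: queue=[G] q_used=0 → run G
t=6: queue=[G] q_used=1 → run G
t=7: queue=[G] q_used=2 → run G
t=8: queue=[G] q_used=3 → run G
t=9: queue=[G] q_used=0 → run G
t=10: (idle)

completion order = A, E, G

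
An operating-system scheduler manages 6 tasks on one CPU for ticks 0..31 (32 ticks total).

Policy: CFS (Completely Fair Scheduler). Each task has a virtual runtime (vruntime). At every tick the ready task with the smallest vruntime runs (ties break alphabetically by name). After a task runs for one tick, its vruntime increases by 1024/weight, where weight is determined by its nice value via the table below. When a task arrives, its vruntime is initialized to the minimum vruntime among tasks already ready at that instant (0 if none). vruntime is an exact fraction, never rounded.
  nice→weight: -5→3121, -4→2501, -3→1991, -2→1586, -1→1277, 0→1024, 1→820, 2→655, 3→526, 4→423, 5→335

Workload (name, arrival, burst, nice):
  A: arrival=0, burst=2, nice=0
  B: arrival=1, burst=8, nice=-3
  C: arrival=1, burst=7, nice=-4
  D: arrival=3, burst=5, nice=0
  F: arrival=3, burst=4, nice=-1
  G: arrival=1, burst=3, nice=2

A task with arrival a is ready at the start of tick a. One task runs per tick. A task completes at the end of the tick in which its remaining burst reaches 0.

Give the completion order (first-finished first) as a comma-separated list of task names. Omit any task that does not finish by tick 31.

t=0: vr[A=0] → run A
t=1: vr[A=1 B=1 C=1 G=1] → run A
t=2: vr[B=1 C=1 G=1] → run B
t=3: vr[B=3015/1991 C=1 D=1 F=1 G=1] → run C
t=4: vr[B=3015/1991 C=3525/2501 D=1 F=1 G=1] → run D
t=5: vr[B=3015/1991 C=3525/2501 D=2 F=1 G=1] → run F
t=6: vr[B=3015/1991 C=3525/2501 D=2 F=2301/1277 G=1] → run G
t=7: vr[B=3015/1991 C=3525/2501 D=2 F=2301/1277 G=1679/655] → run C
t=8: vr[B=3015/1991 C=4549/2501 D=2 F=2301/1277 G=1679/655] → run B
t=9: vr[B=4039/1991 C=4549/2501 D=2 F=2301/1277 G=1679/655] → run F
t=10: vr[B=4039/1991 C=4549/2501 D=2 F=3325/1277 G=1679/655] → run C
t=11: vr[B=4039/1991 C=5573/2501 D=2 F=3325/1277 G=1679/655] → run D
t=12: vr[B=4039/1991 C=5573/2501 D=3 F=3325/1277 G=1679/655] → run B
t=13: vr[B=5063/1991 C=5573/2501 D=3 F=3325/1277 G=1679/655] → run C
t=14: vr[B=5063/1991 C=6597/2501 D=3 F=3325/1277 G=1679/655] → run B
t=15: vr[B=6087/1991 C=6597/2501 D=3 F=3325/1277 G=1679/655] → run G
t=16: vr[B=6087/1991 C=6597/2501 D=3 F=3325/1277 G=2703/655] → run F
t=17: vr[B=6087/1991 C=6597/2501 D=3 F=4349/1277 G=2703/655] → run C
t=18: vr[B=6087/1991 C=7621/2501 D=3 F=4349/1277 G=2703/655] → run D
t=19: vr[B=6087/1991 C=7621/2501 D=4 F=4349/1277 G=2703/655] → run C
t=20: vr[B=6087/1991 C=8645/2501 D=4 F=4349/1277 G=2703/655] → run B
t=21: vr[B=7111/1991 C=8645/2501 D=4 F=4349/1277 G=2703/655] → run F
t=22: vr[B=7111/1991 C=8645/2501 D=4 G=2703/655] → run C
t=23: vr[B=7111/1991 D=4 G=2703/655] → run B
t=24: vr[B=8135/1991 D=4 G=2703/655] → run D
t=25: vr[B=8135/1991 D=5 G=2703/655] → run B
t=26: vr[B=9159/1991 D=5 G=2703/655] → run G
t=27: vr[B=9159/1991 D=5] → run B
t=28: vr[D=5] → run D
t=29: (idle)
t=30: (idle)
t=31: (idle)

completion order = A, F, C, G, B, D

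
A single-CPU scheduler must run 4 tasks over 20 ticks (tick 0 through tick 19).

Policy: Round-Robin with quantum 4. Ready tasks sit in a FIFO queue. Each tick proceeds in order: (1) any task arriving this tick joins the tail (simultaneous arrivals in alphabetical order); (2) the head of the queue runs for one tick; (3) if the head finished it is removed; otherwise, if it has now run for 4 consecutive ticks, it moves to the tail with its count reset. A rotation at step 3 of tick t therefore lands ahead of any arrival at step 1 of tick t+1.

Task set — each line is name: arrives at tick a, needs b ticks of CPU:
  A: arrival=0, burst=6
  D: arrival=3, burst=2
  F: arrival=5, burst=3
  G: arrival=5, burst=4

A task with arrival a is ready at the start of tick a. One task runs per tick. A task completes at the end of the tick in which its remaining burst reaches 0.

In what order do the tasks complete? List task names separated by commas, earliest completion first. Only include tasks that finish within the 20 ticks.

completion order = D, A, F, G

t=0: queue=[A] q_used=0 → run A
t=1: queue=[A] q_used=1 → run A
t=2: queue=[A] q_used=2 → run A
t=3: queue=[A,D] q_used=3 → run A
t=4: queue=[D,A] q_used=0 → run D
t=5: queue=[D,A,F,G] q_used=1 → run D
t=6: queue=[A,F,G] q_used=0 → run A
t=7: queue=[A,F,G] q_used=1 → run A
t=8: queue=[F,G] q_used=0 → run F
t=9: queue=[F,G] q_used=1 → run F
t=10: queue=[F,G] q_used=2 → run F
t=11: queue=[G] q_used=0 → run G
t=12: queue=[G] q_used=1 → run G
t=13: queue=[G] q_used=2 → run G
t=14: queue=[G] q_used=3 → run G
t=15: (idle)
t=16: (idle)
t=17: (idle)
t=18: (idle)
t=19: (idle)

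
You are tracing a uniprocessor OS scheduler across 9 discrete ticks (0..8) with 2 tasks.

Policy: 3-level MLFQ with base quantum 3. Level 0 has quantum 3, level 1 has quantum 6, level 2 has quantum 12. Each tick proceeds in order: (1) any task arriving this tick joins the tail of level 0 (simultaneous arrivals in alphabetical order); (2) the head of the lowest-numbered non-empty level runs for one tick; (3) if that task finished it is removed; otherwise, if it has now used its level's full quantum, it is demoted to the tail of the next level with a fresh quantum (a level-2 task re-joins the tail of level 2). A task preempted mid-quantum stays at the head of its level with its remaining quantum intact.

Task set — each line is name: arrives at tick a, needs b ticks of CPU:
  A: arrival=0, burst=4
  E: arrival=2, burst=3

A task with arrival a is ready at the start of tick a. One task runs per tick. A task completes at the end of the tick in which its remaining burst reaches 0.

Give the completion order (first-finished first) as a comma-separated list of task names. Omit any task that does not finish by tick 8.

t=0: L0/L1/L2 = A/-/- → run A
t=1: L0/L1/L2 = A/-/- → run A
t=2: L0/L1/L2 = AE/-/- → run A
t=3: L0/L1/L2 = E/A/- → run E
t=4: L0/L1/L2 = E/A/- → run E
t=5: L0/L1/L2 = E/A/- → run E
t=6: L0/L1/L2 = -/A/- → run A
t=7: (idle)
t=8: (idle)

completion order = E, A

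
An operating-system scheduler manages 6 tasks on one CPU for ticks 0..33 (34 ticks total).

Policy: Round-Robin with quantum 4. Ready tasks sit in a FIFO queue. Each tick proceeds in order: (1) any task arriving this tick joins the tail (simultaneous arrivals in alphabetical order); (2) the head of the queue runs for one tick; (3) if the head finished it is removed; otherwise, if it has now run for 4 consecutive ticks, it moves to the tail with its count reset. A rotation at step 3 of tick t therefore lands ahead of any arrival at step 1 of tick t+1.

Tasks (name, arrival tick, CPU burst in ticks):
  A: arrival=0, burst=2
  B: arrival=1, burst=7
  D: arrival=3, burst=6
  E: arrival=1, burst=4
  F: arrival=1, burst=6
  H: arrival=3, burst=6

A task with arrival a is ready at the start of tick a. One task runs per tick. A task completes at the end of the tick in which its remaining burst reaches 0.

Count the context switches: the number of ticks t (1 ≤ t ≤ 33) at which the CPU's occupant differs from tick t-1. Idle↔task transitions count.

context switches = 10

t=0: queue=[A] q_used=0 → run A
t=1: queue=[A,B,E,F] q_used=1 → run A
t=2: queue=[B,E,F] q_used=0 → run B
t=3: queue=[B,E,F,D,H] q_used=1 → run B
t=4: queue=[B,E,F,D,H] q_used=2 → run B
t=5: queue=[B,E,F,D,H] q_used=3 → run B
t=6: queue=[E,F,D,H,B] q_used=0 → run E
t=7: queue=[E,F,D,H,B] q_used=1 → run E
t=8: queue=[E,F,D,H,B] q_used=2 → run E
t=9: queue=[E,F,D,H,B] q_used=3 → run E
t=10: queue=[F,D,H,B] q_used=0 → run F
t=11: queue=[F,D,H,B] q_used=1 → run F
t=12: queue=[F,D,H,B] q_used=2 → run F
t=13: queue=[F,D,H,B] q_used=3 → run F
t=14: queue=[D,H,B,F] q_used=0 → run D
t=15: queue=[D,H,B,F] q_used=1 → run D
t=16: queue=[D,H,B,F] q_used=2 → run D
t=17: queue=[D,H,B,F] q_used=3 → run D
t=18: queue=[H,B,F,D] q_used=0 → run H
t=19: queue=[H,B,F,D] q_used=1 → run H
t=20: queue=[H,B,F,D] q_used=2 → run H
t=21: queue=[H,B,F,D] q_used=3 → run H
t=22: queue=[B,F,D,H] q_used=0 → run B
t=23: queue=[B,F,D,H] q_used=1 → run B
t=24: queue=[B,F,D,H] q_used=2 → run B
t=25: queue=[F,D,H] q_used=0 → run F
t=26: queue=[F,D,H] q_used=1 → run F
t=27: queue=[D,H] q_used=0 → run D
t=28: queue=[D,H] q_used=1 → run D
t=29: queue=[H] q_used=0 → run H
t=30: queue=[H] q_used=1 → run H
t=31: (idle)
t=32: (idle)
t=33: (idle)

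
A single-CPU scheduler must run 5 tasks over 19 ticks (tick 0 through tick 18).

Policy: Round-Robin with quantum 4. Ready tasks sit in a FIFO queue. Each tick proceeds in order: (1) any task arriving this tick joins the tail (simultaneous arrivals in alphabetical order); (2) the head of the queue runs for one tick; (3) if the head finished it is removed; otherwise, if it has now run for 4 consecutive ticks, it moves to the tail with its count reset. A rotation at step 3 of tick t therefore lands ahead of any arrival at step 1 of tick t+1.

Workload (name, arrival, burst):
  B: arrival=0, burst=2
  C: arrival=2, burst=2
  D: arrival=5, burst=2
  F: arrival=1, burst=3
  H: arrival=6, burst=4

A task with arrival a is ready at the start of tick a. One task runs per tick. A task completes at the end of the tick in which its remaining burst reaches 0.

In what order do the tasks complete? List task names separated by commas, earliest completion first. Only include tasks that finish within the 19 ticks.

t=0: queue=[B] q_used=0 → run B
t=1: queue=[B,F] q_used=1 → run B
t=2: queue=[F,C] q_used=0 → run F
t=3: queue=[F,C] q_used=1 → run F
t=4: queue=[F,C] q_used=2 → run F
t=5: queue=[C,D] q_used=0 → run C
t=6: queue=[C,D,H] q_used=1 → run C
t=7: queue=[D,H] q_used=0 → run D
t=8: queue=[D,H] q_used=1 → run D
t=9: queue=[H] q_used=0 → run H
t=10: queue=[H] q_used=1 → run H
t=11: queue=[H] q_used=2 → run H
t=12: queue=[H] q_used=3 → run H
t=13: (idle)
t=14: (idle)
t=15: (idle)
t=16: (idle)
t=17: (idle)
t=18: (idle)

completion order = B, F, C, D, H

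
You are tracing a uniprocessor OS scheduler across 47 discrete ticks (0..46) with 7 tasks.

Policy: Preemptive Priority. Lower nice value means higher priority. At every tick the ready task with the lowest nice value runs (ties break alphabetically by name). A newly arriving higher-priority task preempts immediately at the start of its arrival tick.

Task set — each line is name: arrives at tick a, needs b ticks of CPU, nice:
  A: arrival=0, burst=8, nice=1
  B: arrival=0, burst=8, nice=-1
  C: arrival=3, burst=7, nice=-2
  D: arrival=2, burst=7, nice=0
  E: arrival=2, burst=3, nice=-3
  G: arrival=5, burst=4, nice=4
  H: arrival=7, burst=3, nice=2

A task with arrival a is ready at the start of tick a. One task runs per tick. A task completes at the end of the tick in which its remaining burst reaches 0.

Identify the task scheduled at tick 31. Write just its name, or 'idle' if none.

t=0: ready={A,B} → run B
t=1: ready={A,B} → run B
t=2: ready={A,B,D,E} → run E
t=3: ready={A,B,C,D,E} → run E
t=4: ready={A,B,C,D,E} → run E
t=5: ready={A,B,C,D,G} → run C
t=6: ready={A,B,C,D,G} → run C
t=7: ready={A,B,C,D,G,H} → run C
t=8: ready={A,B,C,D,G,H} → run C
t=9: ready={A,B,C,D,G,H} → run C
t=10: ready={A,B,C,D,G,H} → run C
t=11: ready={A,B,C,D,G,H} → run C
t=12: ready={A,B,D,G,H} → run B
t=13: ready={A,B,D,G,H} → run B
t=14: ready={A,B,D,G,H} → run B
t=15: ready={A,B,D,G,H} → run B
t=16: ready={A,B,D,G,H} → run B
t=17: ready={A,B,D,G,H} → run B
t=18: ready={A,D,G,H} → run D
t=19: ready={A,D,G,H} → run D
t=20: ready={A,D,G,H} → run D
t=21: ready={A,D,G,H} → run D
t=22: ready={A,D,G,H} → run D
t=23: ready={A,D,G,H} → run D
t=24: ready={A,D,G,H} → run D
t=25: ready={A,G,H} → run A
t=26: ready={A,G,H} → run A
t=27: ready={A,G,H} → run A
t=28: ready={A,G,H} → run A
t=29: ready={A,G,H} → run A
t=30: ready={A,G,H} → run A
t=31: ready={A,G,H} → run A
t=32: ready={A,G,H} → run A
t=33: ready={G,H} → run H
t=34: ready={G,H} → run H
t=35: ready={G,H} → run H
t=36: ready={G} → run G
t=37: ready={G} → run G
t=38: ready={G} → run G
t=39: ready={G} → run G
t=40: (idle)
t=41: (idle)
t=42: (idle)
t=43: (idle)
t=44: (idle)
t=45: (idle)
t=46: (idle)

running at tick 31 = A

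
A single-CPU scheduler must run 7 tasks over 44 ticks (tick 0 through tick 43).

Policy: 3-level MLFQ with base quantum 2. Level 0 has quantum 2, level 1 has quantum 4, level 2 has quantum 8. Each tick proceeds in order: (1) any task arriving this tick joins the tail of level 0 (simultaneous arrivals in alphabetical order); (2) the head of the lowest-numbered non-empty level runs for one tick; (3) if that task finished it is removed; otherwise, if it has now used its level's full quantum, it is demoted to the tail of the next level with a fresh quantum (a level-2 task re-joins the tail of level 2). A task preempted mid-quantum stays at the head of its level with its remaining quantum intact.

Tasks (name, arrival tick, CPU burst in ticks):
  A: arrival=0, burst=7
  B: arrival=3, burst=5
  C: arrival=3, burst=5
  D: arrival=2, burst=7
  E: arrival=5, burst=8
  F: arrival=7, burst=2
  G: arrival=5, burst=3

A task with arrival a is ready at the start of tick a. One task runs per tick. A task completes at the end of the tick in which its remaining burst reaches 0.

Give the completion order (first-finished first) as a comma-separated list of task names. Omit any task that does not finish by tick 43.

t=0: L0/L1/L2 = A/-/- → run A
t=1: L0/L1/L2 = A/-/- → run A
t=2: L0/L1/L2 = D/A/- → run D
t=3: L0/L1/L2 = DBC/A/- → run D
t=4: L0/L1/L2 = BC/AD/- → run B
t=5: L0/L1/L2 = BCEG/AD/- → run B
t=6: L0/L1/L2 = CEG/ADB/- → run C
t=7: L0/L1/L2 = CEGF/ADB/- → run C
t=8: L0/L1/L2 = EGF/ADBC/- → run E
t=9: L0/L1/L2 = EGF/ADBC/- → run E
t=10: L0/L1/L2 = GF/ADBCE/- → run G
t=11: L0/L1/L2 = GF/ADBCE/- → run G
t=12: L0/L1/L2 = F/ADBCEG/- → run F
t=13: L0/L1/L2 = F/ADBCEG/- → run F
t=14: L0/L1/L2 = -/ADBCEG/- → run A
t=15: L0/L1/L2 = -/ADBCEG/- → run A
t=16: L0/L1/L2 = -/ADBCEG/- → run A
t=17: L0/L1/L2 = -/ADBCEG/- → run A
t=18: L0/L1/L2 = -/DBCEG/A → run D
t=19: L0/L1/L2 = -/DBCEG/A → run D
t=20: L0/L1/L2 = -/DBCEG/A → run D
t=21: L0/L1/L2 = -/DBCEG/A → run D
t=22: L0/L1/L2 = -/BCEG/AD → run B
t=23: L0/L1/L2 = -/BCEG/AD → run B
t=24: L0/L1/L2 = -/BCEG/AD → run B
t=25: L0/L1/L2 = -/CEG/AD → run C
t=26: L0/L1/L2 = -/CEG/AD → run C
t=27: L0/L1/L2 = -/CEG/AD → run C
t=28: L0/L1/L2 = -/EG/AD → run E
t=29: L0/L1/L2 = -/EG/AD → run E
t=30: L0/L1/L2 = -/EG/AD → run E
t=31: L0/L1/L2 = -/EG/AD → run E
t=32: L0/L1/L2 = -/G/ADE → run G
t=33: L0/L1/L2 = -/-/ADE → run A
t=34: L0/L1/L2 = -/-/DE → run D
t=35: L0/L1/L2 = -/-/E → run E
t=36: L0/L1/L2 = -/-/E → run E
t=37: (idle)
t=38: (idle)
t=39: (idle)
t=40: (idle)
t=41: (idle)
t=42: (idle)
t=43: (idle)

completion order = F, B, C, G, A, D, E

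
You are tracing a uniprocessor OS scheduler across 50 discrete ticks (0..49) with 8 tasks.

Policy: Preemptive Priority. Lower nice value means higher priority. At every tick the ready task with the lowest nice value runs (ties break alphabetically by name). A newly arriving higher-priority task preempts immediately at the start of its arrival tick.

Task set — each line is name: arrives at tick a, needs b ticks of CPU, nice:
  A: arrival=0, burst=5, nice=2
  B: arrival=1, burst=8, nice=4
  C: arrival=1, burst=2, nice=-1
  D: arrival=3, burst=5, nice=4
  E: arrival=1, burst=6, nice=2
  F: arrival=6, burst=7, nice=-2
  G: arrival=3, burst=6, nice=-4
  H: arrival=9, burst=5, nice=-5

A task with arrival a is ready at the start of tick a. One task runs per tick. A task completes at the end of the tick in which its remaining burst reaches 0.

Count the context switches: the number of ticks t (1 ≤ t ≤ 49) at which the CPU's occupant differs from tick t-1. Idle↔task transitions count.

context switches = 9

t=0: ready={A} → run A
t=1: ready={A,B,C,E} → run C
t=2: ready={A,B,C,E} → run C
t=3: ready={A,B,D,E,G} → run G
t=4: ready={A,B,D,E,G} → run G
t=5: ready={A,B,D,E,G} → run G
t=6: ready={A,B,D,E,F,G} → run G
t=7: ready={A,B,D,E,F,G} → run G
t=8: ready={A,B,D,E,F,G} → run G
t=9: ready={A,B,D,E,F,H} → run H
t=10: ready={A,B,D,E,F,H} → run H
t=11: ready={A,B,D,E,F,H} → run H
t=12: ready={A,B,D,E,F,H} → run H
t=13: ready={A,B,D,E,F,H} → run H
t=14: ready={A,B,D,E,F} → run F
t=15: ready={A,B,D,E,F} → run F
t=16: ready={A,B,D,E,F} → run F
t=17: ready={A,B,D,E,F} → run F
t=18: ready={A,B,D,E,F} → run F
t=19: ready={A,B,D,E,F} → run F
t=20: ready={A,B,D,E,F} → run F
t=21: ready={A,B,D,E} → run A
t=22: ready={A,B,D,E} → run A
t=23: ready={A,B,D,E} → run A
t=24: ready={A,B,D,E} → run A
t=25: ready={B,D,E} → run E
t=26: ready={B,D,E} → run E
t=27: ready={B,D,E} → run E
t=28: ready={B,D,E} → run E
t=29: ready={B,D,E} → run E
t=30: ready={B,D,E} → run E
t=31: ready={B,D} → run B
t=32: ready={B,D} → run B
t=33: ready={B,D} → run B
t=34: ready={B,D} → run B
t=35: ready={B,D} → run B
t=36: ready={B,D} → run B
t=37: ready={B,D} → run B
t=38: ready={B,D} → run B
t=39: ready={D} → run D
t=40: ready={D} → run D
t=41: ready={D} → run D
t=42: ready={D} → run D
t=43: ready={D} → run D
t=44: (idle)
t=45: (idle)
t=46: (idle)
t=47: (idle)
t=48: (idle)
t=49: (idle)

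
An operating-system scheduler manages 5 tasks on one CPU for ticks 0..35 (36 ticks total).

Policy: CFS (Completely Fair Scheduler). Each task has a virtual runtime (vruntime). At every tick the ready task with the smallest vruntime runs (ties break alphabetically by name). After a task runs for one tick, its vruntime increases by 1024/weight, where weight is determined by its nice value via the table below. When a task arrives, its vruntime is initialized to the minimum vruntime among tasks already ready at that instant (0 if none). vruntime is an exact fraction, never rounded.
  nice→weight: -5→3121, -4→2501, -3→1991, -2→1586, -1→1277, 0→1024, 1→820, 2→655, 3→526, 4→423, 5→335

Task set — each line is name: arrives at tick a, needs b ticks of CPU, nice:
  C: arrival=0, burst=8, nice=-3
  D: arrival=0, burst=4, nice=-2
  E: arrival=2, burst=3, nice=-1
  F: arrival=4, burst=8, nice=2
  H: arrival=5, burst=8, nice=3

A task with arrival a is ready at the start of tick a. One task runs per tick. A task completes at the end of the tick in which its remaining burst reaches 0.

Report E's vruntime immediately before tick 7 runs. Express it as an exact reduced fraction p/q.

t=0: vr[C=0 D=0] → run C
t=1: vr[C=1024/1991 D=0] → run D
t=2: vr[C=1024/1991 D=512/793 E=1024/1991] → run C
t=3: vr[C=2048/1991 D=512/793 E=1024/1991] → run E
t=4: vr[C=2048/1991 D=512/793 E=3346432/2542507 F=512/793] → run D
t=5: vr[C=2048/1991 D=1024/793 E=3346432/2542507 F=512/793 H=512/793] → run F
t=6: vr[C=2048/1991 D=1024/793 E=3346432/2542507 F=1147392/519415 H=512/793] → run H
t=7: vr[C=2048/1991 D=1024/793 E=3346432/2542507 F=1147392/519415 H=540672/208559] → run C
t=8: vr[C=3072/1991 D=1024/793 E=3346432/2542507 F=1147392/519415 H=540672/208559] → run D
t=9: vr[C=3072/1991 D=1536/793 E=3346432/2542507 F=1147392/519415 H=540672/208559] → run E
t=10: vr[C=3072/1991 D=1536/793 E=5385216/2542507 F=1147392/519415 H=540672/208559] → run C
t=11: vr[C=4096/1991 D=1536/793 E=5385216/2542507 F=1147392/519415 H=540672/208559] → run D
t=12: vr[C=4096/1991 E=5385216/2542507 F=1147392/519415 H=540672/208559] → run C
t=13: vr[C=5120/1991 E=5385216/2542507 F=1147392/519415 H=540672/208559] → run E
t=14: vr[C=5120/1991 F=1147392/519415 H=540672/208559] → run F
t=15: vr[C=5120/1991 F=1959424/519415 H=540672/208559] → run C
t=16: vr[C=6144/1991 F=1959424/519415 H=540672/208559] → run H
t=17: vr[C=6144/1991 F=1959424/519415 H=946688/208559] → run C
t=18: vr[C=7168/1991 F=1959424/519415 H=946688/208559] → run C
t=19: vr[F=1959424/519415 H=946688/208559] → run F
t=20: vr[F=2771456/519415 H=946688/208559] → run H
t=21: vr[F=2771456/519415 H=1352704/208559] → run F
t=22: vr[F=3583488/519415 H=1352704/208559] → run H
t=23: vr[F=3583488/519415 H=1758720/208559] → run F
t=24: vr[F=879104/103883 H=1758720/208559] → run H
t=25: vr[F=879104/103883 H=2164736/208559] → run F
t=26: vr[F=5207552/519415 H=2164736/208559] → run F
t=27: vr[F=6019584/519415 H=2164736/208559] → run H
t=28: vr[F=6019584/519415 H=2570752/208559] → run F
t=29: vr[H=2570752/208559] → run H
t=30: vr[H=2976768/208559] → run H
t=31: (idle)
t=32: (idle)
t=33: (idle)
t=34: (idle)
t=35: (idle)

vruntime(E, start of tick 7) = 3346432/2542507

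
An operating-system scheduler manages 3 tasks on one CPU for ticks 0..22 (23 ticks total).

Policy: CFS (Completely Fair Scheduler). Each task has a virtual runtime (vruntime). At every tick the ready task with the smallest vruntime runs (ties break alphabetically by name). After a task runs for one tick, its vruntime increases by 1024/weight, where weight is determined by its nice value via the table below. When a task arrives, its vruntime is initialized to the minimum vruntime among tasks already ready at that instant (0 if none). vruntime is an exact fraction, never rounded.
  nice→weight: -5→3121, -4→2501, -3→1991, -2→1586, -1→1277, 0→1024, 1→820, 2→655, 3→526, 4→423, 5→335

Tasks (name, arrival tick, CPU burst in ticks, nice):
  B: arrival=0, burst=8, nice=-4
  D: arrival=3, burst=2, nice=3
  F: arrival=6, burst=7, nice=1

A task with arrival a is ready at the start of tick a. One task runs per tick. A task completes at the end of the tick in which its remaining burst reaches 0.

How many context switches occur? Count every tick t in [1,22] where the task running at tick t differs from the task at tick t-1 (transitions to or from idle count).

t=0: vr[B=0] → run B
t=1: vr[B=1024/2501] → run B
t=2: vr[B=2048/2501] → run B
t=3: vr[B=3072/2501 D=3072/2501] → run B
t=4: vr[B=4096/2501 D=3072/2501] → run D
t=5: vr[B=4096/2501 D=2088448/657763] → run B
t=6: vr[B=5120/2501 D=2088448/657763 F=5120/2501] → run B
t=7: vr[B=6144/2501 D=2088448/657763 F=5120/2501] → run F
t=8: vr[B=6144/2501 D=2088448/657763 F=41216/12505] → run B
t=9: vr[B=7168/2501 D=2088448/657763 F=41216/12505] → run B
t=10: vr[D=2088448/657763 F=41216/12505] → run D
t=11: vr[F=41216/12505] → run F
t=12: vr[F=56832/12505] → run F
t=13: vr[F=72448/12505] → run F
t=14: vr[F=88064/12505] → run F
t=15: vr[F=20736/2501] → run F
t=16: vr[F=119296/12505] → run F
t=17: (idle)
t=18: (idle)
t=19: (idle)
t=20: (idle)
t=21: (idle)
t=22: (idle)

context switches = 7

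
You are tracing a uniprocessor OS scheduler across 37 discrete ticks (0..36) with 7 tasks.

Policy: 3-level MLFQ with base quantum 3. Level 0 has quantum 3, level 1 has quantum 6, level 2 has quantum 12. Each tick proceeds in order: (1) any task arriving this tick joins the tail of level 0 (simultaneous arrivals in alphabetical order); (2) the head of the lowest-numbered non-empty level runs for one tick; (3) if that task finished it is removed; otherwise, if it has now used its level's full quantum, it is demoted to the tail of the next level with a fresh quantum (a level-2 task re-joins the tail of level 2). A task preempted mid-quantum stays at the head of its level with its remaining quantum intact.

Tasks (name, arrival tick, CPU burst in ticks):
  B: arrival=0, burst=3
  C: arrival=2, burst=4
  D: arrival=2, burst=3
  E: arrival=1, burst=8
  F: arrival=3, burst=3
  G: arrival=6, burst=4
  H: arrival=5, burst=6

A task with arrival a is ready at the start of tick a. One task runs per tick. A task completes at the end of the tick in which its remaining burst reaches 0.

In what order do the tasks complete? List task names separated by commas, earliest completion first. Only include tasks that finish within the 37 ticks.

t=0: L0/L1/L2 = B/-/- → run B
t=1: L0/L1/L2 = BE/-/- → run B
t=2: L0/L1/L2 = BECD/-/- → run B
t=3: L0/L1/L2 = ECDF/-/- → run E
t=4: L0/L1/L2 = ECDF/-/- → run E
t=5: L0/L1/L2 = ECDFH/-/- → run E
t=6: L0/L1/L2 = CDFHG/E/- → run C
t=7: L0/L1/L2 = CDFHG/E/- → run C
t=8: L0/L1/L2 = CDFHG/E/- → run C
t=9: L0/L1/L2 = DFHG/EC/- → run D
t=10: L0/L1/L2 = DFHG/EC/- → run D
t=11: L0/L1/L2 = DFHG/EC/- → run D
t=12: L0/L1/L2 = FHG/EC/- → run F
t=13: L0/L1/L2 = FHG/EC/- → run F
t=14: L0/L1/L2 = FHG/EC/- → run F
t=15: L0/L1/L2 = HG/EC/- → run H
t=16: L0/L1/L2 = HG/EC/- → run H
t=17: L0/L1/L2 = HG/EC/- → run H
t=18: L0/L1/L2 = G/ECH/- → run G
t=19: L0/L1/L2 = G/ECH/- → run G
t=20: L0/L1/L2 = G/ECH/- → run G
t=21: L0/L1/L2 = -/ECHG/- → run E
t=22: L0/L1/L2 = -/ECHG/- → run E
t=23: L0/L1/L2 = -/ECHG/- → run E
t=24: L0/L1/L2 = -/ECHG/- → run E
t=25: L0/L1/L2 = -/ECHG/- → run E
t=26: L0/L1/L2 = -/CHG/- → run C
t=27: L0/L1/L2 = -/HG/- → run H
t=28: L0/L1/L2 = -/HG/- → run H
t=29: L0/L1/L2 = -/HG/- → run H
t=30: L0/L1/L2 = -/G/- → run G
t=31: (idle)
t=32: (idle)
t=33: (idle)
t=34: (idle)
t=35: (idle)
t=36: (idle)

completion order = B, D, F, E, C, H, G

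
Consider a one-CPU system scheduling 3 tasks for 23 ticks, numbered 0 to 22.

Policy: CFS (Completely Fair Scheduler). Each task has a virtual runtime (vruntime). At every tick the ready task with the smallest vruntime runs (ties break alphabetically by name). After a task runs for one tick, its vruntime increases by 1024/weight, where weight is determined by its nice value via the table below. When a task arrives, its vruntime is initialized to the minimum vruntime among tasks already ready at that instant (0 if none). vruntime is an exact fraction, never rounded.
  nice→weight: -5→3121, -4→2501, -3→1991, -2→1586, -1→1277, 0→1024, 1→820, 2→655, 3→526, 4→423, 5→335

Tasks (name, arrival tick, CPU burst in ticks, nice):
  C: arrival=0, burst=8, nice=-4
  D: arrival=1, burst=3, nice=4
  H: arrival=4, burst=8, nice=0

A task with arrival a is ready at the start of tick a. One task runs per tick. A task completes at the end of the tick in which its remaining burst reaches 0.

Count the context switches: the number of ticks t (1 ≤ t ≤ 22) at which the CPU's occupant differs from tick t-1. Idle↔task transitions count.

context switches = 12

t=0: vr[C=0] → run C
t=1: vr[C=1024/2501 D=1024/2501] → run C
t=2: vr[C=2048/2501 D=1024/2501] → run D
t=3: vr[C=2048/2501 D=2994176/1057923] → run C
t=4: vr[C=3072/2501 D=2994176/1057923 H=3072/2501] → run C
t=5: vr[C=4096/2501 D=2994176/1057923 H=3072/2501] → run H
t=6: vr[C=4096/2501 D=2994176/1057923 H=5573/2501] → run C
t=7: vr[C=5120/2501 D=2994176/1057923 H=5573/2501] → run C
t=8: vr[C=6144/2501 D=2994176/1057923 H=5573/2501] → run H
t=9: vr[C=6144/2501 D=2994176/1057923 H=8074/2501] → run C
t=10: vr[C=7168/2501 D=2994176/1057923 H=8074/2501] → run D
t=11: vr[C=7168/2501 D=5555200/1057923 H=8074/2501] → run C
t=12: vr[D=5555200/1057923 H=8074/2501] → run H
t=13: vr[D=5555200/1057923 H=10575/2501] → run H
t=14: vr[D=5555200/1057923 H=13076/2501] → run H
t=15: vr[D=5555200/1057923 H=15577/2501] → run D
t=16: vr[H=15577/2501] → run H
t=17: vr[H=18078/2501] → run H
t=18: vr[H=20579/2501] → run H
t=19: (idle)
t=20: (idle)
t=21: (idle)
t=22: (idle)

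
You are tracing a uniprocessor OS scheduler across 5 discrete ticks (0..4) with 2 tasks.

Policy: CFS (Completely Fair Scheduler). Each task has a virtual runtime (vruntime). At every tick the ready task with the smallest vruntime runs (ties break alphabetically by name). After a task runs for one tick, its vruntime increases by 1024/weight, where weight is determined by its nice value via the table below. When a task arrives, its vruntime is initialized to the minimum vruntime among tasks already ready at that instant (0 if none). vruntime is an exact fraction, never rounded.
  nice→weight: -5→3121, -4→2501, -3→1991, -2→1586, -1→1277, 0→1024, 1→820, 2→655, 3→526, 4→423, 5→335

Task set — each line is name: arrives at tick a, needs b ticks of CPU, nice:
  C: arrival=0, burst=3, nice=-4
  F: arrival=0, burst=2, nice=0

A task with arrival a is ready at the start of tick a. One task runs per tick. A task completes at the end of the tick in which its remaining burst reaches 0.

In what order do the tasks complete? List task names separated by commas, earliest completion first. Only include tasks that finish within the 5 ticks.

t=0: vr[C=0 F=0] → run C
t=1: vr[C=1024/2501 F=0] → run F
t=2: vr[C=1024/2501 F=1] → run C
t=3: vr[C=2048/2501 F=1] → run C
t=4: vr[F=1] → run F

completion order = C, F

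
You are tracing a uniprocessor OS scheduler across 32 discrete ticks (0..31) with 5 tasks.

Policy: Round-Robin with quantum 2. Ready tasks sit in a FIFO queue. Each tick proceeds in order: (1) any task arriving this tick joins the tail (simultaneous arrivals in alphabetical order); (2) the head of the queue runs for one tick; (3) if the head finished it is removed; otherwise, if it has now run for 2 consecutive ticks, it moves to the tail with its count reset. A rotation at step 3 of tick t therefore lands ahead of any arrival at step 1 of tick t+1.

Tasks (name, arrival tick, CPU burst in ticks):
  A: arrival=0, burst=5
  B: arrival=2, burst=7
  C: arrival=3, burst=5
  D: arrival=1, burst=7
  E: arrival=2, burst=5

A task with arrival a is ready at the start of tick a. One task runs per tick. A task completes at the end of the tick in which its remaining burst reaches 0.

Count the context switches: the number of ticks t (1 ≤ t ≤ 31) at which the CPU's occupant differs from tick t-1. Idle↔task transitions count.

context switches = 17

t=0: queue=[A] q_used=0 → run A
t=1: queue=[A,D] q_used=1 → run A
t=2: queue=[D,A,B,E] q_used=0 → run D
t=3: queue=[D,A,B,E,C] q_used=1 → run D
t=4: queue=[A,B,E,C,D] q_used=0 → run A
t=5: queue=[A,B,E,C,D] q_used=1 → run A
t=6: queue=[B,E,C,D,A] q_used=0 → run B
t=7: queue=[B,E,C,D,A] q_used=1 → run B
t=8: queue=[E,C,D,A,B] q_used=0 → run E
t=9: queue=[E,C,D,A,B] q_used=1 → run E
t=10: queue=[C,D,A,B,E] q_used=0 → run C
t=11: queue=[C,D,A,B,E] q_used=1 → run C
t=12: queue=[D,A,B,E,C] q_used=0 → run D
t=13: queue=[D,A,B,E,C] q_used=1 → run D
t=14: queue=[A,B,E,C,D] q_used=0 → run A
t=15: queue=[B,E,C,D] q_used=0 → run B
t=16: queue=[B,E,C,D] q_used=1 → run B
t=17: queue=[E,C,D,B] q_used=0 → run E
t=18: queue=[E,C,D,B] q_used=1 → run E
t=19: queue=[C,D,B,E] q_used=0 → run C
t=20: queue=[C,D,B,E] q_used=1 → run C
t=21: queue=[D,B,E,C] q_used=0 → run D
t=22: queue=[D,B,E,C] q_used=1 → run D
t=23: queue=[B,E,C,D] q_used=0 → run B
t=24: queue=[B,E,C,D] q_used=1 → run B
t=25: queue=[E,C,D,B] q_used=0 → run E
t=26: queue=[C,D,B] q_used=0 → run C
t=27: queue=[D,B] q_used=0 → run D
t=28: queue=[B] q_used=0 → run B
t=29: (idle)
t=30: (idle)
t=31: (idle)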